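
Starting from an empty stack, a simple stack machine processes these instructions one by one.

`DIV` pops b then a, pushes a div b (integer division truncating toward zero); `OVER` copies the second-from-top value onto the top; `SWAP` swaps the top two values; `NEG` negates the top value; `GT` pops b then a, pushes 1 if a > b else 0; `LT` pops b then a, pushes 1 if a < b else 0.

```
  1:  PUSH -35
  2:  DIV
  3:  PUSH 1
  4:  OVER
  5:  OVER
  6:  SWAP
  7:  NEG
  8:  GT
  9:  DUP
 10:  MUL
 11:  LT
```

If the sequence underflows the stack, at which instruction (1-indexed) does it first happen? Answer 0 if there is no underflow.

2

PUSH -35  [-35]
DIV  — needs 2 operands, stack has 1 → underflow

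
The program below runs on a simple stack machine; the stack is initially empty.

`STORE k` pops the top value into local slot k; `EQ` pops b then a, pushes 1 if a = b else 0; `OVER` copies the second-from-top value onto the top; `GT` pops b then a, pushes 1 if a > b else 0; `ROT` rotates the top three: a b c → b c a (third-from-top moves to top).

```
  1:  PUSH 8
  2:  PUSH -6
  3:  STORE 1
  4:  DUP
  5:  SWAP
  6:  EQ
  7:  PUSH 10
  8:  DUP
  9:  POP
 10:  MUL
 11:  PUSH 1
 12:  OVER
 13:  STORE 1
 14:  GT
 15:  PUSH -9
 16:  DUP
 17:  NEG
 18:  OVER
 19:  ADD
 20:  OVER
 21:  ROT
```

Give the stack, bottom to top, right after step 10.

PUSH 8   8
PUSH -6  8 -6
STORE 1  8
DUP      8 8
SWAP     8 8
EQ       1
PUSH 10  1 10
DUP      1 10 10
POP      1 10
MUL      10

[10]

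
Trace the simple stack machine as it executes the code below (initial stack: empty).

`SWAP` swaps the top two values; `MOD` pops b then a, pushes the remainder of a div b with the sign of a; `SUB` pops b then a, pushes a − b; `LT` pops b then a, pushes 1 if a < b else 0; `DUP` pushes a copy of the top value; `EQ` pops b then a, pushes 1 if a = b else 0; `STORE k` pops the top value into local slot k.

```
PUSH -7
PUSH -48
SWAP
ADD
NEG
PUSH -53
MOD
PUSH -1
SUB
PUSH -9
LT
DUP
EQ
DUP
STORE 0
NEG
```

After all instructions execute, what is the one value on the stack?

PUSH -7  : -7
PUSH -48 : -7 -48
SWAP     : -48 -7
ADD      : -55
NEG      : 55
PUSH -53 : 55 -53
MOD      : 2
PUSH -1  : 2 -1
SUB      : 3
PUSH -9  : 3 -9
LT       : 0
DUP      : 0 0
EQ       : 1
DUP      : 1 1
STORE 0  : 1
NEG      : -1

-1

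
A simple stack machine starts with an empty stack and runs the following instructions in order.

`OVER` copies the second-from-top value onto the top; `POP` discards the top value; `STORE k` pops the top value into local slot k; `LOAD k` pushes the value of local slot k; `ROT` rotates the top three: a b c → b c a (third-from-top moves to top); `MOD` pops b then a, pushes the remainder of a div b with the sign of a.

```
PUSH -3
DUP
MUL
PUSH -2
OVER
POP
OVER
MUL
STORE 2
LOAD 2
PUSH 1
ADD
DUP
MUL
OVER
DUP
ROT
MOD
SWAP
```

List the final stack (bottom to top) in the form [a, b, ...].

PUSH -3  [-3]
DUP      [-3, -3]
MUL      [9]
PUSH -2  [9, -2]
OVER     [9, -2, 9]
POP      [9, -2]
OVER     [9, -2, 9]
MUL      [9, -18]
STORE 2  [9]
LOAD 2   [9, -18]
PUSH 1   [9, -18, 1]
ADD      [9, -17]
DUP      [9, -17, -17]
MUL      [9, 289]
OVER     [9, 289, 9]
DUP      [9, 289, 9, 9]
ROT      [9, 9, 9, 289]
MOD      [9, 9, 9]
SWAP     [9, 9, 9]

[9, 9, 9]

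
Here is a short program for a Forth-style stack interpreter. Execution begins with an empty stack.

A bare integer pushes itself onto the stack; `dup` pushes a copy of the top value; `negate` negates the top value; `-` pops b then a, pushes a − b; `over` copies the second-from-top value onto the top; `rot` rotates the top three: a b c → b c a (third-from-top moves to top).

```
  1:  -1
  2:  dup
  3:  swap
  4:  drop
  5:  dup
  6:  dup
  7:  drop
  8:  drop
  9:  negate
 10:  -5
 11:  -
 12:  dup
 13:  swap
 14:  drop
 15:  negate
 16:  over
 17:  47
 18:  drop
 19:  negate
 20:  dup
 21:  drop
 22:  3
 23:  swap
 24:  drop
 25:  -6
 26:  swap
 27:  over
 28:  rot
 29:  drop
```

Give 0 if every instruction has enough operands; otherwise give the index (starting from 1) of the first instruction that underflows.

16

-1     -> -1
dup    -> -1 -1
swap   -> -1 -1
drop   -> -1
dup    -> -1 -1
dup    -> -1 -1 -1
drop   -> -1 -1
drop   -> -1
negate -> 1
-5     -> 1 -5
-      -> 6
dup    -> 6 6
swap   -> 6 6
drop   -> 6
negate -> -6
over  — needs 2 operands, stack has 1 → underflow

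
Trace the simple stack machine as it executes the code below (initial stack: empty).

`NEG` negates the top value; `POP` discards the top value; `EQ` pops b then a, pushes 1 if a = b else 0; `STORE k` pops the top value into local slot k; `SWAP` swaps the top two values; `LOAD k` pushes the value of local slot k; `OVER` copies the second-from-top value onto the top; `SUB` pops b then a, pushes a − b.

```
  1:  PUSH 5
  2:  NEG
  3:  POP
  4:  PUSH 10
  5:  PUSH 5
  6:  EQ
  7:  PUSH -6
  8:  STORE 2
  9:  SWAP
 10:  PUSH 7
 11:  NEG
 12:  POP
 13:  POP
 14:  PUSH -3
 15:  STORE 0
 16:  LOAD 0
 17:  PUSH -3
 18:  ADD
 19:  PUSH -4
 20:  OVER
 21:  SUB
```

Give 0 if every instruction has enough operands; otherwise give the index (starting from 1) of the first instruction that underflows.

9

PUSH 5  → 5
NEG     → -5
POP     → (empty)
PUSH 10 → 10
PUSH 5  → 10 5
EQ      → 0
PUSH -6 → 0 -6
STORE 2 → 0
SWAP  — needs 2 operands, stack has 1 → underflow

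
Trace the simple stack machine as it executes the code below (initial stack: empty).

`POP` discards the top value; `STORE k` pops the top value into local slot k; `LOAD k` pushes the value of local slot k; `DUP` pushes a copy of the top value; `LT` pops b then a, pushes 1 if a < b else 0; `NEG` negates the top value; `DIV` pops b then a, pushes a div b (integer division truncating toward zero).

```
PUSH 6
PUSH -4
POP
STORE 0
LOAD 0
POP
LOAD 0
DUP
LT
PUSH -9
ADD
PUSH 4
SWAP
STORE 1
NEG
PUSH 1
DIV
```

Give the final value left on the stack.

-4

PUSH 6   [6]
PUSH -4  [6, -4]
POP      [6]
STORE 0  []
LOAD 0   [6]
POP      []
LOAD 0   [6]
DUP      [6, 6]
LT       [0]
PUSH -9  [0, -9]
ADD      [-9]
PUSH 4   [-9, 4]
SWAP     [4, -9]
STORE 1  [4]
NEG      [-4]
PUSH 1   [-4, 1]
DIV      [-4]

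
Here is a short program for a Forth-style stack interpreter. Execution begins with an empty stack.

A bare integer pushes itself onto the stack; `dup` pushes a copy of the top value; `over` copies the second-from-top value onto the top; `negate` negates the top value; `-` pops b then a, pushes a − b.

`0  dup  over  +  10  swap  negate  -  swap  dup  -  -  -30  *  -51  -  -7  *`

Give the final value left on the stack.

0      : [0]
dup    : [0, 0]
over   : [0, 0, 0]
+      : [0, 0]
10     : [0, 0, 10]
swap   : [0, 10, 0]
negate : [0, 10, 0]
-      : [0, 10]
swap   : [10, 0]
dup    : [10, 0, 0]
-      : [10, 0]
-      : [10]
-30    : [10, -30]
*      : [-300]
-51    : [-300, -51]
-      : [-249]
-7     : [-249, -7]
*      : [1743]

1743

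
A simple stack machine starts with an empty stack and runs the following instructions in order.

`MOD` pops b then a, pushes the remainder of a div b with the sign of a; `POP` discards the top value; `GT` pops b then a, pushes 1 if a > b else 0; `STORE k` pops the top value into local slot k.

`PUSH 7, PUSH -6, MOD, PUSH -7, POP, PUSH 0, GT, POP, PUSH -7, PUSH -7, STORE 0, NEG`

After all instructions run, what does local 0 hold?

-7

PUSH 7   [7]
PUSH -6  [7, -6]
MOD      [1]
PUSH -7  [1, -7]
POP      [1]
PUSH 0   [1, 0]
GT       [1]
POP      []
PUSH -7  [-7]
PUSH -7  [-7, -7]
STORE 0  [-7]
NEG      [7]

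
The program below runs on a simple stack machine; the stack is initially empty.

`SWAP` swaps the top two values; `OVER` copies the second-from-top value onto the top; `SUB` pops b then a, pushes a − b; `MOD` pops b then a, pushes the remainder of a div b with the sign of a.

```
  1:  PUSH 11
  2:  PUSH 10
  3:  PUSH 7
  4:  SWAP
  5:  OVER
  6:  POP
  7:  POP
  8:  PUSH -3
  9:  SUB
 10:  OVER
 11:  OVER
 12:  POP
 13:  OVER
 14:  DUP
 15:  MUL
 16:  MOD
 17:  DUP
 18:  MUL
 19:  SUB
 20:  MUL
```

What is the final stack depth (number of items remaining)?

PUSH 11 : [11]
PUSH 10 : [11, 10]
PUSH 7  : [11, 10, 7]
SWAP    : [11, 7, 10]
OVER    : [11, 7, 10, 7]
POP     : [11, 7, 10]
POP     : [11, 7]
PUSH -3 : [11, 7, -3]
SUB     : [11, 10]
OVER    : [11, 10, 11]
OVER    : [11, 10, 11, 10]
POP     : [11, 10, 11]
OVER    : [11, 10, 11, 10]
DUP     : [11, 10, 11, 10, 10]
MUL     : [11, 10, 11, 100]
MOD     : [11, 10, 11]
DUP     : [11, 10, 11, 11]
MUL     : [11, 10, 121]
SUB     : [11, -111]
MUL     : [-1221]

1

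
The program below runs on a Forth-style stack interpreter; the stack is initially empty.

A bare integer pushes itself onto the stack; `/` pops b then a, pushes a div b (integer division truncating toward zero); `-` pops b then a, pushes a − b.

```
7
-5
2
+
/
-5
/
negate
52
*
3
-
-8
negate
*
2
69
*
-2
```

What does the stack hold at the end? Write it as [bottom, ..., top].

7      : 7
-5     : 7 -5
2      : 7 -5 2
+      : 7 -3
/      : -2
-5     : -2 -5
/      : 0
negate : 0
52     : 0 52
*      : 0
3      : 0 3
-      : -3
-8     : -3 -8
negate : -3 8
*      : -24
2      : -24 2
69     : -24 2 69
*      : -24 138
-2     : -24 138 -2

[-24, 138, -2]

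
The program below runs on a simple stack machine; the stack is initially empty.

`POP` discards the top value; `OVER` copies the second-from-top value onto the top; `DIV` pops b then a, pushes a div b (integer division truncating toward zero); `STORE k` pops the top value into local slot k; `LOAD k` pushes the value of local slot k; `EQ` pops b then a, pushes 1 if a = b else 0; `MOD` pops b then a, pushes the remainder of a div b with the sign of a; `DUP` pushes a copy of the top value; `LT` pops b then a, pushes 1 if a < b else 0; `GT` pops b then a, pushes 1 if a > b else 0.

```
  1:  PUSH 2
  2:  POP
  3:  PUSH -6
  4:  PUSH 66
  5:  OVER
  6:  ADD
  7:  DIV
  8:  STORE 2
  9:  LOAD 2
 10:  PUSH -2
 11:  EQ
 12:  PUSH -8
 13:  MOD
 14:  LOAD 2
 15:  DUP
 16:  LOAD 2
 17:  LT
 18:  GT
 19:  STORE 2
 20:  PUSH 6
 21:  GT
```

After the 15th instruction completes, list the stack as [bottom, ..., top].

[0, 0, 0]

PUSH 2   [2]
POP      []
PUSH -6  [-6]
PUSH 66  [-6, 66]
OVER     [-6, 66, -6]
ADD      [-6, 60]
DIV      [0]
STORE 2  []
LOAD 2   [0]
PUSH -2  [0, -2]
EQ       [0]
PUSH -8  [0, -8]
MOD      [0]
LOAD 2   [0, 0]
DUP      [0, 0, 0]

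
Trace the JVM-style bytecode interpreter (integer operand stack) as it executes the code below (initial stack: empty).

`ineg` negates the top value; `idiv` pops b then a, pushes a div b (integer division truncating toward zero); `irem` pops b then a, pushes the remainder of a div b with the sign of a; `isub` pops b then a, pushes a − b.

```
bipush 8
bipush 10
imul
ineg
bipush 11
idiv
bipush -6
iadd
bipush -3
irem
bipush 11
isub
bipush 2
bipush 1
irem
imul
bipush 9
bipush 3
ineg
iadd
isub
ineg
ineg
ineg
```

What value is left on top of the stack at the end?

6

bipush 8  → 8
bipush 10 → 8 10
imul      → 80
ineg      → -80
bipush 11 → -80 11
idiv      → -7
bipush -6 → -7 -6
iadd      → -13
bipush -3 → -13 -3
irem      → -1
bipush 11 → -1 11
isub      → -12
bipush 2  → -12 2
bipush 1  → -12 2 1
irem      → -12 0
imul      → 0
bipush 9  → 0 9
bipush 3  → 0 9 3
ineg      → 0 9 -3
iadd      → 0 6
isub      → -6
ineg      → 6
ineg      → -6
ineg      → 6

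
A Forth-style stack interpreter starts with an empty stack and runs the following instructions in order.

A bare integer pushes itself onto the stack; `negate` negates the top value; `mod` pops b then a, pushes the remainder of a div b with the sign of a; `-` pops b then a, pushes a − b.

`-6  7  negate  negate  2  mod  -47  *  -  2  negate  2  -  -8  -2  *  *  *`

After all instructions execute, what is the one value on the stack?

-6     -> [-6]
7      -> [-6, 7]
negate -> [-6, -7]
negate -> [-6, 7]
2      -> [-6, 7, 2]
mod    -> [-6, 1]
-47    -> [-6, 1, -47]
*      -> [-6, -47]
-      -> [41]
2      -> [41, 2]
negate -> [41, -2]
2      -> [41, -2, 2]
-      -> [41, -4]
-8     -> [41, -4, -8]
-2     -> [41, -4, -8, -2]
*      -> [41, -4, 16]
*      -> [41, -64]
*      -> [-2624]

-2624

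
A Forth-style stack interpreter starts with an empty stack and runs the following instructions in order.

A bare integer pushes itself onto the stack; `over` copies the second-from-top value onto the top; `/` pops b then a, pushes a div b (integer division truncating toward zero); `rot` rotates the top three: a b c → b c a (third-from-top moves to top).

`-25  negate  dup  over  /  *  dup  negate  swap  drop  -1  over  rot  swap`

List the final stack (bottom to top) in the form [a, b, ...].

-25    → [-25]
negate → [25]
dup    → [25, 25]
over   → [25, 25, 25]
/      → [25, 1]
*      → [25]
dup    → [25, 25]
negate → [25, -25]
swap   → [-25, 25]
drop   → [-25]
-1     → [-25, -1]
over   → [-25, -1, -25]
rot    → [-1, -25, -25]
swap   → [-1, -25, -25]

[-1, -25, -25]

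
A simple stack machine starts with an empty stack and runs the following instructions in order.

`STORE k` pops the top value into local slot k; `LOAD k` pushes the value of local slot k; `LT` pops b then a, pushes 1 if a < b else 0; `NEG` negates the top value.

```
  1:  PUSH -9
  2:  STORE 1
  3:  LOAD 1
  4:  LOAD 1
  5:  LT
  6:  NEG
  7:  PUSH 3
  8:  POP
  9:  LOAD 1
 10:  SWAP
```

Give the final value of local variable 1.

PUSH -9  -9
STORE 1  (empty)
LOAD 1   -9
LOAD 1   -9 -9
LT       0
NEG      0
PUSH 3   0 3
POP      0
LOAD 1   0 -9
SWAP     -9 0

-9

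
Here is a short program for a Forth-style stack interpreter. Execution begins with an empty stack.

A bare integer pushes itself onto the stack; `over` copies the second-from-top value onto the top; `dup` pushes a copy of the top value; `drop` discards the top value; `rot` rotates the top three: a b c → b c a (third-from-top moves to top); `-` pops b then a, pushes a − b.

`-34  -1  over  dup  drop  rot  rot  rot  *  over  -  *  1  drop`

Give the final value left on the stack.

-34  : -34
-1   : -34 -1
over : -34 -1 -34
dup  : -34 -1 -34 -34
drop : -34 -1 -34
rot  : -1 -34 -34
rot  : -34 -34 -1
rot  : -34 -1 -34
*    : -34 34
over : -34 34 -34
-    : -34 68
*    : -2312
1    : -2312 1
drop : -2312

-2312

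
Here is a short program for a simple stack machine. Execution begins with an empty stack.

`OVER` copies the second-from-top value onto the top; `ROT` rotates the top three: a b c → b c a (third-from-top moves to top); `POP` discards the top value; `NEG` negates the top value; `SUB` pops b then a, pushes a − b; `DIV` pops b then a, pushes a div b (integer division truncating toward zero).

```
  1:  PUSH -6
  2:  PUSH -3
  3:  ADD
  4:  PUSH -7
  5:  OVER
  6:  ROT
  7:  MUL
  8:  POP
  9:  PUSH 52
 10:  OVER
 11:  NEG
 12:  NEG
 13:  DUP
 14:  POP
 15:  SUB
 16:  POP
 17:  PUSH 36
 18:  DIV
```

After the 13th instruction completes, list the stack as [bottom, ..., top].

PUSH -6 → -6
PUSH -3 → -6 -3
ADD     → -9
PUSH -7 → -9 -7
OVER    → -9 -7 -9
ROT     → -7 -9 -9
MUL     → -7 81
POP     → -7
PUSH 52 → -7 52
OVER    → -7 52 -7
NEG     → -7 52 7
NEG     → -7 52 -7
DUP     → -7 52 -7 -7

[-7, 52, -7, -7]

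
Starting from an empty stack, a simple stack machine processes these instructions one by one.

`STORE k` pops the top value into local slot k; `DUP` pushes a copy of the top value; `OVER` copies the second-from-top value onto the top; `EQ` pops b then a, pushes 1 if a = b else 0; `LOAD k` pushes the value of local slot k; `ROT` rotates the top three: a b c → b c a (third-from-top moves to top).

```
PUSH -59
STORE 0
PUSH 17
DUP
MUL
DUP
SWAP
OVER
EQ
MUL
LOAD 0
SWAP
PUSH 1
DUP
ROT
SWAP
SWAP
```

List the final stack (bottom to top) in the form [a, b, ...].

PUSH -59 -> [-59]
STORE 0  -> []
PUSH 17  -> [17]
DUP      -> [17, 17]
MUL      -> [289]
DUP      -> [289, 289]
SWAP     -> [289, 289]
OVER     -> [289, 289, 289]
EQ       -> [289, 1]
MUL      -> [289]
LOAD 0   -> [289, -59]
SWAP     -> [-59, 289]
PUSH 1   -> [-59, 289, 1]
DUP      -> [-59, 289, 1, 1]
ROT      -> [-59, 1, 1, 289]
SWAP     -> [-59, 1, 289, 1]
SWAP     -> [-59, 1, 1, 289]

[-59, 1, 1, 289]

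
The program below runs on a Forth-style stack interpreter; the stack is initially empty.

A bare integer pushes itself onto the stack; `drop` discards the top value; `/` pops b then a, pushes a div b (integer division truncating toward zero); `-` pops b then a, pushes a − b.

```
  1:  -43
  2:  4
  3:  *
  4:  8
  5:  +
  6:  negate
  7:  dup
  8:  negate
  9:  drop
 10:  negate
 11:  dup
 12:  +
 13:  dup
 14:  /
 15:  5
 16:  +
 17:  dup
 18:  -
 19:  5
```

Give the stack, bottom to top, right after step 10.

[-164]

-43    → [-43]
4      → [-43, 4]
*      → [-172]
8      → [-172, 8]
+      → [-164]
negate → [164]
dup    → [164, 164]
negate → [164, -164]
drop   → [164]
negate → [-164]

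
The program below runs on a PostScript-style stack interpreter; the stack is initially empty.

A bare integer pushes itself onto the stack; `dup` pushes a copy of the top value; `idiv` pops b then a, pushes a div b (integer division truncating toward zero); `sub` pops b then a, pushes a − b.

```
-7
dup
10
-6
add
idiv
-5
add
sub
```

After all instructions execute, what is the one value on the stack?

-7   -> [-7]
dup  -> [-7, -7]
10   -> [-7, -7, 10]
-6   -> [-7, -7, 10, -6]
add  -> [-7, -7, 4]
idiv -> [-7, -1]
-5   -> [-7, -1, -5]
add  -> [-7, -6]
sub  -> [-1]

-1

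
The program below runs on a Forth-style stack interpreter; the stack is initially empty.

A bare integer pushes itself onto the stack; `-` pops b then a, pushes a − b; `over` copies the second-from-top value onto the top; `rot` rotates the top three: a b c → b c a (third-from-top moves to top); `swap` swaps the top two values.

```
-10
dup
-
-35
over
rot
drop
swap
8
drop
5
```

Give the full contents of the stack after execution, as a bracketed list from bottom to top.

-10   [-10]
dup   [-10, -10]
-     [0]
-35   [0, -35]
over  [0, -35, 0]
rot   [-35, 0, 0]
drop  [-35, 0]
swap  [0, -35]
8     [0, -35, 8]
drop  [0, -35]
5     [0, -35, 5]

[0, -35, 5]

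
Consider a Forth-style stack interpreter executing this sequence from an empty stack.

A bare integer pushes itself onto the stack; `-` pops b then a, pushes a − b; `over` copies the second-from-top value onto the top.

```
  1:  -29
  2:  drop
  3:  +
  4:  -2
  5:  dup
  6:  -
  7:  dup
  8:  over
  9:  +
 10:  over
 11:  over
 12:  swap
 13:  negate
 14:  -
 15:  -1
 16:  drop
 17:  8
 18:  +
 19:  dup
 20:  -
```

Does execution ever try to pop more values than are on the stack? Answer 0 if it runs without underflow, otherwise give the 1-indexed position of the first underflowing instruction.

-29   -29
drop  (empty)
+  — needs 2 operands, stack has 0 → underflow

3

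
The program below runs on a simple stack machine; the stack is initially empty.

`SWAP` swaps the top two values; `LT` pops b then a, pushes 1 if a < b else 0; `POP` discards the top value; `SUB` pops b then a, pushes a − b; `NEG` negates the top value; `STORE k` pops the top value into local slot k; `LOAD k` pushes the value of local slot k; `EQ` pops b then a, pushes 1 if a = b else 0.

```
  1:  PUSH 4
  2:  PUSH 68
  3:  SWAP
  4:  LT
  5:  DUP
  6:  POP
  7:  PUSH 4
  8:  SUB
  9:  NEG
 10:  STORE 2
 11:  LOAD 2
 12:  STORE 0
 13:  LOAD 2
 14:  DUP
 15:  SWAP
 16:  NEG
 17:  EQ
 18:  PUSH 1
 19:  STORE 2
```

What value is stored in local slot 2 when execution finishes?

1

PUSH 4   [4]
PUSH 68  [4, 68]
SWAP     [68, 4]
LT       [0]
DUP      [0, 0]
POP      [0]
PUSH 4   [0, 4]
SUB      [-4]
NEG      [4]
STORE 2  []
LOAD 2   [4]
STORE 0  []
LOAD 2   [4]
DUP      [4, 4]
SWAP     [4, 4]
NEG      [4, -4]
EQ       [0]
PUSH 1   [0, 1]
STORE 2  [0]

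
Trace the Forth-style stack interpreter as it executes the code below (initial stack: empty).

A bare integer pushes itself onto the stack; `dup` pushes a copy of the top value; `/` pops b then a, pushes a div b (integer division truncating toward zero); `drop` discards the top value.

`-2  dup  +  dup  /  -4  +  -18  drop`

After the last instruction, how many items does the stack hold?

1

-2   : -2
dup  : -2 -2
+    : -4
dup  : -4 -4
/    : 1
-4   : 1 -4
+    : -3
-18  : -3 -18
drop : -3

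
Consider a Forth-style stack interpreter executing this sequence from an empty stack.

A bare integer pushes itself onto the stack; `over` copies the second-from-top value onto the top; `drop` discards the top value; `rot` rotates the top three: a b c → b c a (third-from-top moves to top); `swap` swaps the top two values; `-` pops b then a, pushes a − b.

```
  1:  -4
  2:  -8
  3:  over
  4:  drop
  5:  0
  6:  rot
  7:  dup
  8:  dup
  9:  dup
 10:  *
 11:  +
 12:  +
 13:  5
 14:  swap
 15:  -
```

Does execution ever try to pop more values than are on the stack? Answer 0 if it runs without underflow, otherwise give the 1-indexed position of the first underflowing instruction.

-4   : -4
-8   : -4 -8
over : -4 -8 -4
drop : -4 -8
0    : -4 -8 0
rot  : -8 0 -4
dup  : -8 0 -4 -4
dup  : -8 0 -4 -4 -4
dup  : -8 0 -4 -4 -4 -4
*    : -8 0 -4 -4 16
+    : -8 0 -4 12
+    : -8 0 8
5    : -8 0 8 5
swap : -8 0 5 8
-    : -8 0 -3

0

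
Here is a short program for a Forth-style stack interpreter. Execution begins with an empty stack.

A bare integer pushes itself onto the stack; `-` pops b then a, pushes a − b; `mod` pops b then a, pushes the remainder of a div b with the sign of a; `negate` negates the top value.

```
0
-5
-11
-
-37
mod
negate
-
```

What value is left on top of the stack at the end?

6

0      : 0
-5     : 0 -5
-11    : 0 -5 -11
-      : 0 6
-37    : 0 6 -37
mod    : 0 6
negate : 0 -6
-      : 6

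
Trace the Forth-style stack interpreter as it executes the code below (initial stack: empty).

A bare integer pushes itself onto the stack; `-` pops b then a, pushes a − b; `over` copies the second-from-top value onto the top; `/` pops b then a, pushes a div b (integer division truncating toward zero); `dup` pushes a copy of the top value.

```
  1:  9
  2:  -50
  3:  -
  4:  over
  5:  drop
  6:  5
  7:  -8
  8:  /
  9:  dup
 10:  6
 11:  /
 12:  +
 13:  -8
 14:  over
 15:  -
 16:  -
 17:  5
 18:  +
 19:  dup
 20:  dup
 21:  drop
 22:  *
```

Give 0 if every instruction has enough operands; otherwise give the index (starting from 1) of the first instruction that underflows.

9   -> 9
-50 -> 9 -50
-   -> 59
over  — needs 2 operands, stack has 1 → underflow

4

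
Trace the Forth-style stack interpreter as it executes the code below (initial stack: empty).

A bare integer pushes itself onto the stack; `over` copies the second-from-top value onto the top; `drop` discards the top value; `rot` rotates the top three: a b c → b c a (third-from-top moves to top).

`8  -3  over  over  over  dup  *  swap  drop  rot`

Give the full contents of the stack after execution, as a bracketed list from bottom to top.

[8, 8, 64, -3]

8    : [8]
-3   : [8, -3]
over : [8, -3, 8]
over : [8, -3, 8, -3]
over : [8, -3, 8, -3, 8]
dup  : [8, -3, 8, -3, 8, 8]
*    : [8, -3, 8, -3, 64]
swap : [8, -3, 8, 64, -3]
drop : [8, -3, 8, 64]
rot  : [8, 8, 64, -3]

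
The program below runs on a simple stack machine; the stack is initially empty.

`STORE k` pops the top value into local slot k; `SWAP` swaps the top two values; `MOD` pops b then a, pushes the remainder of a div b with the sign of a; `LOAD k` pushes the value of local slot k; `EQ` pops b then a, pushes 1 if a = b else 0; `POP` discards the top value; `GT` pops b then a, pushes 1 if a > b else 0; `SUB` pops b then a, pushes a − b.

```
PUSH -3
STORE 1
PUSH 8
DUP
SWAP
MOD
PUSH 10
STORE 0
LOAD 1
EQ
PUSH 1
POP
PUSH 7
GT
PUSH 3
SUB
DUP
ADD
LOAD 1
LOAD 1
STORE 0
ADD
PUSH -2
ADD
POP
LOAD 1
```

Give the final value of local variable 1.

PUSH -3 → [-3]
STORE 1 → []
PUSH 8  → [8]
DUP     → [8, 8]
SWAP    → [8, 8]
MOD     → [0]
PUSH 10 → [0, 10]
STORE 0 → [0]
LOAD 1  → [0, -3]
EQ      → [0]
PUSH 1  → [0, 1]
POP     → [0]
PUSH 7  → [0, 7]
GT      → [0]
PUSH 3  → [0, 3]
SUB     → [-3]
DUP     → [-3, -3]
ADD     → [-6]
LOAD 1  → [-6, -3]
LOAD 1  → [-6, -3, -3]
STORE 0 → [-6, -3]
ADD     → [-9]
PUSH -2 → [-9, -2]
ADD     → [-11]
POP     → []
LOAD 1  → [-3]

-3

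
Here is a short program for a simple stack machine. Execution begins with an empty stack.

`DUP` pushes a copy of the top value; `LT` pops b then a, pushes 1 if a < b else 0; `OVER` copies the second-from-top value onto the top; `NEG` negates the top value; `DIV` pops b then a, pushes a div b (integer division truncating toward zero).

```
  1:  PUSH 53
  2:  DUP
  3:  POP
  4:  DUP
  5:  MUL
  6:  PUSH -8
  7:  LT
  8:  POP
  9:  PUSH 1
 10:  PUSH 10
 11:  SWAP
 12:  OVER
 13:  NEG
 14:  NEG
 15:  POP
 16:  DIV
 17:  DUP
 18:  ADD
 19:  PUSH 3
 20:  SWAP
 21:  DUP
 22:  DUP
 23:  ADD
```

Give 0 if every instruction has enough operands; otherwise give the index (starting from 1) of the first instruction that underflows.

PUSH 53 : 53
DUP     : 53 53
POP     : 53
DUP     : 53 53
MUL     : 2809
PUSH -8 : 2809 -8
LT      : 0
POP     : (empty)
PUSH 1  : 1
PUSH 10 : 1 10
SWAP    : 10 1
OVER    : 10 1 10
NEG     : 10 1 -10
NEG     : 10 1 10
POP     : 10 1
DIV     : 10
DUP     : 10 10
ADD     : 20
PUSH 3  : 20 3
SWAP    : 3 20
DUP     : 3 20 20
DUP     : 3 20 20 20
ADD     : 3 20 40

0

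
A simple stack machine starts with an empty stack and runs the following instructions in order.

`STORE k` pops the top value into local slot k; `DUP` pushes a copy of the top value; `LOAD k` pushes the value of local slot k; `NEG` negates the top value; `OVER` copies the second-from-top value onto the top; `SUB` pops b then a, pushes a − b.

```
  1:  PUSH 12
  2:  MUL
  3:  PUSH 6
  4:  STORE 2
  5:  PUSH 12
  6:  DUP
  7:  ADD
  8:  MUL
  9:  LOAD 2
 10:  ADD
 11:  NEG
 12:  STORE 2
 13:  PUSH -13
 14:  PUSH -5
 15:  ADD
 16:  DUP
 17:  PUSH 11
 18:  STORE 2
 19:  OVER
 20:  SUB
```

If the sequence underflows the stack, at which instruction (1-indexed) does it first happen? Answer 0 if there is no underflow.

PUSH 12 -> [12]
MUL  — needs 2 operands, stack has 1 → underflow

2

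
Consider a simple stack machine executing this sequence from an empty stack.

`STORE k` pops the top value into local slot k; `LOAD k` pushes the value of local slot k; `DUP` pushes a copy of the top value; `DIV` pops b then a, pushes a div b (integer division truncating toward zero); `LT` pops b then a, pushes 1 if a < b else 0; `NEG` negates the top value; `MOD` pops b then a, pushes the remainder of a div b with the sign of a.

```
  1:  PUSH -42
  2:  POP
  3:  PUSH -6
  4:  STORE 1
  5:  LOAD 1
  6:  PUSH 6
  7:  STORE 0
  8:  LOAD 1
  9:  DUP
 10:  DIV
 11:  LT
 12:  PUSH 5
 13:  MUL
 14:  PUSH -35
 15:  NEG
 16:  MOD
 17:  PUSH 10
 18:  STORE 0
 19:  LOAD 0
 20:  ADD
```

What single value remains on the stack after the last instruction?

15

PUSH -42  -42
POP       (empty)
PUSH -6   -6
STORE 1   (empty)
LOAD 1    -6
PUSH 6    -6 6
STORE 0   -6
LOAD 1    -6 -6
DUP       -6 -6 -6
DIV       -6 1
LT        1
PUSH 5    1 5
MUL       5
PUSH -35  5 -35
NEG       5 35
MOD       5
PUSH 10   5 10
STORE 0   5
LOAD 0    5 10
ADD       15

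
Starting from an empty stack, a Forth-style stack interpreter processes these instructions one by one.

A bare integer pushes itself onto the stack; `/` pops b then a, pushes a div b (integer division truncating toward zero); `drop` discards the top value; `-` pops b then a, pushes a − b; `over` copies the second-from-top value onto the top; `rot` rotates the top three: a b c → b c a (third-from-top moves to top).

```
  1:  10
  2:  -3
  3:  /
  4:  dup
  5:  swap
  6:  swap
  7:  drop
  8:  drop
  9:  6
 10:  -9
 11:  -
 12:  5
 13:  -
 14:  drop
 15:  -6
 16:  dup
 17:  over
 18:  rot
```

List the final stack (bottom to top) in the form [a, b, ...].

[-6, -6, -6]

10   → [10]
-3   → [10, -3]
/    → [-3]
dup  → [-3, -3]
swap → [-3, -3]
swap → [-3, -3]
drop → [-3]
drop → []
6    → [6]
-9   → [6, -9]
-    → [15]
5    → [15, 5]
-    → [10]
drop → []
-6   → [-6]
dup  → [-6, -6]
over → [-6, -6, -6]
rot  → [-6, -6, -6]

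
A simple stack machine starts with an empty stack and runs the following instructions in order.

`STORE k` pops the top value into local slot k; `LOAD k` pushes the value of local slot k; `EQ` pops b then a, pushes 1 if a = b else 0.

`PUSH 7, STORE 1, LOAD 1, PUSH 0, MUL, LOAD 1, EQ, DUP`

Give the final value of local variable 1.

7

PUSH 7  -> 7
STORE 1 -> (empty)
LOAD 1  -> 7
PUSH 0  -> 7 0
MUL     -> 0
LOAD 1  -> 0 7
EQ      -> 0
DUP     -> 0 0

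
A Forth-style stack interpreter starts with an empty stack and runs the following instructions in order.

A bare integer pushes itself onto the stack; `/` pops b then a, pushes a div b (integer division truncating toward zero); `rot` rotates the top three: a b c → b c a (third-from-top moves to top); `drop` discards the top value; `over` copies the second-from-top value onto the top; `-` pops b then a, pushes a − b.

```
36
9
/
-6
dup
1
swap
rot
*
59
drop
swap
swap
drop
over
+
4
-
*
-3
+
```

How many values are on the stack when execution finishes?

36    36
9     36 9
/     4
-6    4 -6
dup   4 -6 -6
1     4 -6 -6 1
swap  4 -6 1 -6
rot   4 1 -6 -6
*     4 1 36
59    4 1 36 59
drop  4 1 36
swap  4 36 1
swap  4 1 36
drop  4 1
over  4 1 4
+     4 5
4     4 5 4
-     4 1
*     4
-3    4 -3
+     1

1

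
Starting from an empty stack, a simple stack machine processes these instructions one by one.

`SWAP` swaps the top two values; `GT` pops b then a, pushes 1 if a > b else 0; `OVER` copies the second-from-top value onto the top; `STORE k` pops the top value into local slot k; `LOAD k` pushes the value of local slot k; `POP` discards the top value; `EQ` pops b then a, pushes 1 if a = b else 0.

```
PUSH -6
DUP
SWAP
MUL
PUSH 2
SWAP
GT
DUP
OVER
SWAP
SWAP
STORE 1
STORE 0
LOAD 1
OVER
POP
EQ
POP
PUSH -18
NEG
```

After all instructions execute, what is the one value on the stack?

18

PUSH -6  : -6
DUP      : -6 -6
SWAP     : -6 -6
MUL      : 36
PUSH 2   : 36 2
SWAP     : 2 36
GT       : 0
DUP      : 0 0
OVER     : 0 0 0
SWAP     : 0 0 0
SWAP     : 0 0 0
STORE 1  : 0 0
STORE 0  : 0
LOAD 1   : 0 0
OVER     : 0 0 0
POP      : 0 0
EQ       : 1
POP      : (empty)
PUSH -18 : -18
NEG      : 18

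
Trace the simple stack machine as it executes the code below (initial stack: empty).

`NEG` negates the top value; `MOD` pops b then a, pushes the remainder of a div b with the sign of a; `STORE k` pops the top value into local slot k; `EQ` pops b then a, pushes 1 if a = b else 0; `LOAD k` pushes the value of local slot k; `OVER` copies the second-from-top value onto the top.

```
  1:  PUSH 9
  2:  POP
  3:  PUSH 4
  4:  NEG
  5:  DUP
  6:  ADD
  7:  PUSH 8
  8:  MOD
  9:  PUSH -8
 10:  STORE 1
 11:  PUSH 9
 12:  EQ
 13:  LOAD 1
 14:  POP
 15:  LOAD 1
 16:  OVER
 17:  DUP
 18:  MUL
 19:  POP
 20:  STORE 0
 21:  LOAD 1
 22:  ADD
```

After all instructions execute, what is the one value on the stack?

-8

PUSH 9  -> [9]
POP     -> []
PUSH 4  -> [4]
NEG     -> [-4]
DUP     -> [-4, -4]
ADD     -> [-8]
PUSH 8  -> [-8, 8]
MOD     -> [0]
PUSH -8 -> [0, -8]
STORE 1 -> [0]
PUSH 9  -> [0, 9]
EQ      -> [0]
LOAD 1  -> [0, -8]
POP     -> [0]
LOAD 1  -> [0, -8]
OVER    -> [0, -8, 0]
DUP     -> [0, -8, 0, 0]
MUL     -> [0, -8, 0]
POP     -> [0, -8]
STORE 0 -> [0]
LOAD 1  -> [0, -8]
ADD     -> [-8]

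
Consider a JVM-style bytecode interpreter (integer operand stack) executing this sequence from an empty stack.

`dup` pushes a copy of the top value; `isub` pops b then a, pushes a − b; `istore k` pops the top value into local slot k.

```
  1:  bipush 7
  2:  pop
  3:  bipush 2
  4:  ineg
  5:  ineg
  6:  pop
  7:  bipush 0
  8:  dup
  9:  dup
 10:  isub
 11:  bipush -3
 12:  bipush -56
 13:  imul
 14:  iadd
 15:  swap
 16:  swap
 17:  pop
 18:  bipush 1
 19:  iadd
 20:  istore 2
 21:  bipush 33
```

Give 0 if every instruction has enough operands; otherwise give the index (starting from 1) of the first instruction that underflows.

0

bipush 7   -> 7
pop        -> (empty)
bipush 2   -> 2
ineg       -> -2
ineg       -> 2
pop        -> (empty)
bipush 0   -> 0
dup        -> 0 0
dup        -> 0 0 0
isub       -> 0 0
bipush -3  -> 0 0 -3
bipush -56 -> 0 0 -3 -56
imul       -> 0 0 168
iadd       -> 0 168
swap       -> 168 0
swap       -> 0 168
pop        -> 0
bipush 1   -> 0 1
iadd       -> 1
istore 2   -> (empty)
bipush 33  -> 33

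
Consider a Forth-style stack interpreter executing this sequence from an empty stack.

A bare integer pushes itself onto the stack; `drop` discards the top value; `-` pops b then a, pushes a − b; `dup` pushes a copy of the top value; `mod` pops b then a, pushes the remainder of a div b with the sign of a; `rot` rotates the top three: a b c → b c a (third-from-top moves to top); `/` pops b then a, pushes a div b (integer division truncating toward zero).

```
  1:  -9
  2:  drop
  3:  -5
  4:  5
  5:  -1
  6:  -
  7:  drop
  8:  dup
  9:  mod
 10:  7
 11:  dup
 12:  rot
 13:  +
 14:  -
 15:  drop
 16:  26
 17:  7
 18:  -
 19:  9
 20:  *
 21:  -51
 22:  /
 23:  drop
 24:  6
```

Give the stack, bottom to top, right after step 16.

[26]

-9   : [-9]
drop : []
-5   : [-5]
5    : [-5, 5]
-1   : [-5, 5, -1]
-    : [-5, 6]
drop : [-5]
dup  : [-5, -5]
mod  : [0]
7    : [0, 7]
dup  : [0, 7, 7]
rot  : [7, 7, 0]
+    : [7, 7]
-    : [0]
drop : []
26   : [26]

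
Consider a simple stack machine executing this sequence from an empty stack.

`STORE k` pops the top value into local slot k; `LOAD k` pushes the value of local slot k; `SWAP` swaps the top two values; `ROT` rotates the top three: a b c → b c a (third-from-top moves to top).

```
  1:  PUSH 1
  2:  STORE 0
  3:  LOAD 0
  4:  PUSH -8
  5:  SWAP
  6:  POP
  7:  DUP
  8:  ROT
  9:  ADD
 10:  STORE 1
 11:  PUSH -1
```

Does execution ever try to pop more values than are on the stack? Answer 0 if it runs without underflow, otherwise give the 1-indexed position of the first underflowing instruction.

8

PUSH 1  : 1
STORE 0 : (empty)
LOAD 0  : 1
PUSH -8 : 1 -8
SWAP    : -8 1
POP     : -8
DUP     : -8 -8
ROT  — needs 3 operands, stack has 2 → underflow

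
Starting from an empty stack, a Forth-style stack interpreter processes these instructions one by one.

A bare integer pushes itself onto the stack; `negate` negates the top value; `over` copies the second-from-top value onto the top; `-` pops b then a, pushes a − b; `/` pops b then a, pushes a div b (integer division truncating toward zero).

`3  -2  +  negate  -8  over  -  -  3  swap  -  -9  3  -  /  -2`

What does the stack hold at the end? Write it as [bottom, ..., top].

[0, -2]

3      : 3
-2     : 3 -2
+      : 1
negate : -1
-8     : -1 -8
over   : -1 -8 -1
-      : -1 -7
-      : 6
3      : 6 3
swap   : 3 6
-      : -3
-9     : -3 -9
3      : -3 -9 3
-      : -3 -12
/      : 0
-2     : 0 -2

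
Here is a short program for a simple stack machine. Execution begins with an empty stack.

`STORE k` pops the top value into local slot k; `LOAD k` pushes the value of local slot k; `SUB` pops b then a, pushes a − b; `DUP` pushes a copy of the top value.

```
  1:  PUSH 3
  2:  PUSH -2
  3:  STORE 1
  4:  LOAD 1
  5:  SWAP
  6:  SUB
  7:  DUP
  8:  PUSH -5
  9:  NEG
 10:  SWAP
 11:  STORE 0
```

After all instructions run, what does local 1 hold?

PUSH 3  -> 3
PUSH -2 -> 3 -2
STORE 1 -> 3
LOAD 1  -> 3 -2
SWAP    -> -2 3
SUB     -> -5
DUP     -> -5 -5
PUSH -5 -> -5 -5 -5
NEG     -> -5 -5 5
SWAP    -> -5 5 -5
STORE 0 -> -5 5

-2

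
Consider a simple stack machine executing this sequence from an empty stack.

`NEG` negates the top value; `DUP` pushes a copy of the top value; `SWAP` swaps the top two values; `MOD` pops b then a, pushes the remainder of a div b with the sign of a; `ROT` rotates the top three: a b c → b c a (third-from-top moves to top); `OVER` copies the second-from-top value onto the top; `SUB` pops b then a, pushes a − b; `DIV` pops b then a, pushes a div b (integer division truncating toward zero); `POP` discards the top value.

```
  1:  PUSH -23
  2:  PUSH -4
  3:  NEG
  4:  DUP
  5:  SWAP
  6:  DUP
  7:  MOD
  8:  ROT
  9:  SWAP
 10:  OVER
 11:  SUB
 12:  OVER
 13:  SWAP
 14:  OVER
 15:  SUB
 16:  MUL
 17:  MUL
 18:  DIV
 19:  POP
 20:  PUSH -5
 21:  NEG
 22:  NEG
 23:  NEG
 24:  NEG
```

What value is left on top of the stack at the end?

PUSH -23 → -23
PUSH -4  → -23 -4
NEG      → -23 4
DUP      → -23 4 4
SWAP     → -23 4 4
DUP      → -23 4 4 4
MOD      → -23 4 0
ROT      → 4 0 -23
SWAP     → 4 -23 0
OVER     → 4 -23 0 -23
SUB      → 4 -23 23
OVER     → 4 -23 23 -23
SWAP     → 4 -23 -23 23
OVER     → 4 -23 -23 23 -23
SUB      → 4 -23 -23 46
MUL      → 4 -23 -1058
MUL      → 4 24334
DIV      → 0
POP      → (empty)
PUSH -5  → -5
NEG      → 5
NEG      → -5
NEG      → 5
NEG      → -5

-5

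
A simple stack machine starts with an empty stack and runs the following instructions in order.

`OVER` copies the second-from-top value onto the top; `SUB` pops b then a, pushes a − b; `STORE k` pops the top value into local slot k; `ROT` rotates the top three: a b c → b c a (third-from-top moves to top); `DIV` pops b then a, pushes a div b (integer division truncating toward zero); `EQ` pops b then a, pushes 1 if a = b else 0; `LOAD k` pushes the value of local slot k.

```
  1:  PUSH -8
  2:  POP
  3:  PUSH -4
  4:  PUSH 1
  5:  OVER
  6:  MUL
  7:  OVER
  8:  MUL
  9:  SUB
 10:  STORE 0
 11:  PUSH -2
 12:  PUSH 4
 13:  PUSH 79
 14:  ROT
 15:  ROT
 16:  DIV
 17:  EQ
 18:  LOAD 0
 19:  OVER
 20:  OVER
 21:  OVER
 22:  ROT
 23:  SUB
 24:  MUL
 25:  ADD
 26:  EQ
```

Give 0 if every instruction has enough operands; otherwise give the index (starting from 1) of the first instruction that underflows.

PUSH -8  [-8]
POP      []
PUSH -4  [-4]
PUSH 1   [-4, 1]
OVER     [-4, 1, -4]
MUL      [-4, -4]
OVER     [-4, -4, -4]
MUL      [-4, 16]
SUB      [-20]
STORE 0  []
PUSH -2  [-2]
PUSH 4   [-2, 4]
PUSH 79  [-2, 4, 79]
ROT      [4, 79, -2]
ROT      [79, -2, 4]
DIV      [79, 0]
EQ       [0]
LOAD 0   [0, -20]
OVER     [0, -20, 0]
OVER     [0, -20, 0, -20]
OVER     [0, -20, 0, -20, 0]
ROT      [0, -20, -20, 0, 0]
SUB      [0, -20, -20, 0]
MUL      [0, -20, 0]
ADD      [0, -20]
EQ       [0]

0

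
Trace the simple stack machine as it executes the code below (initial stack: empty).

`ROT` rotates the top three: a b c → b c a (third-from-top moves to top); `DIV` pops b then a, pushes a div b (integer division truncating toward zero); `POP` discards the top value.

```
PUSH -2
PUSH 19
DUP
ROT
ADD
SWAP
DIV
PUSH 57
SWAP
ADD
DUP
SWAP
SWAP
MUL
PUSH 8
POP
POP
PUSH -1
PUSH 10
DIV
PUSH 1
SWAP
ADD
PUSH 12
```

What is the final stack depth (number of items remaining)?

2

PUSH -2  -2
PUSH 19  -2 19
DUP      -2 19 19
ROT      19 19 -2
ADD      19 17
SWAP     17 19
DIV      0
PUSH 57  0 57
SWAP     57 0
ADD      57
DUP      57 57
SWAP     57 57
SWAP     57 57
MUL      3249
PUSH 8   3249 8
POP      3249
POP      (empty)
PUSH -1  -1
PUSH 10  -1 10
DIV      0
PUSH 1   0 1
SWAP     1 0
ADD      1
PUSH 12  1 12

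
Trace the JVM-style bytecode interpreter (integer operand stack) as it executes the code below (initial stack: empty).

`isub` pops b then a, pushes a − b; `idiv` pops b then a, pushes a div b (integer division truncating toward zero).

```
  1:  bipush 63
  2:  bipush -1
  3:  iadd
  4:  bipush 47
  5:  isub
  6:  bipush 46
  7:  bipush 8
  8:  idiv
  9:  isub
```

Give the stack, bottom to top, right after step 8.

[15, 5]

bipush 63  63
bipush -1  63 -1
iadd       62
bipush 47  62 47
isub       15
bipush 46  15 46
bipush 8   15 46 8
idiv       15 5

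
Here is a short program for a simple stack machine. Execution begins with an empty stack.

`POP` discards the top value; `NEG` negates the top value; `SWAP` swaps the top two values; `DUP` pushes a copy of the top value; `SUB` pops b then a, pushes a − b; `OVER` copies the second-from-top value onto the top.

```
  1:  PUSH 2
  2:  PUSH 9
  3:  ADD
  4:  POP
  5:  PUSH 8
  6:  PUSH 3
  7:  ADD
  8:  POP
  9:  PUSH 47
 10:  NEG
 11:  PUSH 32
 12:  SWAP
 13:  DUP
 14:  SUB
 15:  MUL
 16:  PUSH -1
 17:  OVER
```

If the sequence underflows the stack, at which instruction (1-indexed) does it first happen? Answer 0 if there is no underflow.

0

PUSH 2  : 2
PUSH 9  : 2 9
ADD     : 11
POP     : (empty)
PUSH 8  : 8
PUSH 3  : 8 3
ADD     : 11
POP     : (empty)
PUSH 47 : 47
NEG     : -47
PUSH 32 : -47 32
SWAP    : 32 -47
DUP     : 32 -47 -47
SUB     : 32 0
MUL     : 0
PUSH -1 : 0 -1
OVER    : 0 -1 0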